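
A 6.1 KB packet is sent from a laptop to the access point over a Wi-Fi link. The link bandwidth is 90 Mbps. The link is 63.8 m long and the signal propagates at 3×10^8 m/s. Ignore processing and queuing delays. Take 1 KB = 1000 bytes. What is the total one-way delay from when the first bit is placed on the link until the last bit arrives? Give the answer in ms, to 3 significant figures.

0.542 ms

L = 48800 bits.
Transmission delay = L/R = 48800 / 90000000 = 0.542222 ms.
Propagation delay = d/s = 63.8 m / 300000000 m/s = 0.000212667 ms.
Total = 0.542 ms.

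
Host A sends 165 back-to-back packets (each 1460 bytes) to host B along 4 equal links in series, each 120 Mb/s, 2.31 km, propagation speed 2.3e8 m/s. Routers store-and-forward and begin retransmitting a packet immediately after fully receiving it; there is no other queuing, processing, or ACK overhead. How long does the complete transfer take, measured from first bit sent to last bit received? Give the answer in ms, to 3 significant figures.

Per-hop transmission t_tx = L/R = 11680/120000000 = 0.0973333 ms.
Per-hop propagation t_prop = 2310/2.3e+08 = 0.0100435 ms.
Pipeline fill: first packet needs 4·t_tx to clear all hops; remaining 164 packets each add one t_tx.
Total = (4+165-1)·t_tx + 4·t_prop = 168·0.0973333 + 4·0.0100435 = 16.4 ms.

16.4 ms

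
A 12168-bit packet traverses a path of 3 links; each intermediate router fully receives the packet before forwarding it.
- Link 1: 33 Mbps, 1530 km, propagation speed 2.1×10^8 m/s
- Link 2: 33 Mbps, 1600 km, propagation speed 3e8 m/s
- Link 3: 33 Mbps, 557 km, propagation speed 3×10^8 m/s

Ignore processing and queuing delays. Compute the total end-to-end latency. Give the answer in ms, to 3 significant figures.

Transmission delay per hop = L/R = 12168/33000000 = 0.368727 ms; 3 hops → 1.10618 ms.
Propagation delays (d/s per hop): 7.28571, 5.33333, 1.85667 ms; sum = 14.4757 ms.
End-to-end = 15.6 ms.

15.6 ms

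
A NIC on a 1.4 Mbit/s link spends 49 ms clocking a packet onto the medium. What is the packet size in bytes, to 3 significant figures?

8580 bytes

L = R × t_tx = 1400000 b/s × 0.049 s = 68600 bits.
In bytes: 68600 / 8 = 8580 bytes.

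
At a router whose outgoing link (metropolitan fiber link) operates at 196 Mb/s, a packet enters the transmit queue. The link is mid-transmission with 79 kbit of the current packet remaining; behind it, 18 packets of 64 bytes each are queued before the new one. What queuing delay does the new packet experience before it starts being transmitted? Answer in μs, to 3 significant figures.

450 μs

Each queued packet: L/R = 512/196000000 = 2.61224 μs.
18 queued → 47.0204 μs.
Plus remaining 79000 bits of current packet: 403.061 μs.
Queuing delay = 450 μs.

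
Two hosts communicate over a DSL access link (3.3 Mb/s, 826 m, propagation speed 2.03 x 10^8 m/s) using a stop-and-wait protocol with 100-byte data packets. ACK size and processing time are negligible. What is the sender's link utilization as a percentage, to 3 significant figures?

t_tx = L/R = 800/3300000 = 0.000242424 s.
t_prop = 826/2.03e+08 = 4.06897e-06 s; RTT = 8.13793e-06 s.
Cycle = t_tx + RTT = 0.000250562 s.
Utilization = t_tx / cycle = 0.000242424/0.000250562 = 96.8 %.

96.8 %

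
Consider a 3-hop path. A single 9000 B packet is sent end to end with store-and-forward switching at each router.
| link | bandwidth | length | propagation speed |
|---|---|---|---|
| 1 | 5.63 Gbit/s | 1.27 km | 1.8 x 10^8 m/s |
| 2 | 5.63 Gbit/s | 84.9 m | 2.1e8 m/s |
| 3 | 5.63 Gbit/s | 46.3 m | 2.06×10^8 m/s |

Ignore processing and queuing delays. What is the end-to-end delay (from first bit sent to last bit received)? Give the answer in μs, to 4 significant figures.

46.05 μs

L = 9000 × 8 = 72000 bits.
Transmission delay per hop = L/R = 72000/5630000000 = 12.7886 μs; 3 hops → 38.3659 μs.
Propagation delays (d/s per hop): 7.05556, 0.404286, 0.224757 μs; sum = 7.6846 μs.
End-to-end = 46.05 μs.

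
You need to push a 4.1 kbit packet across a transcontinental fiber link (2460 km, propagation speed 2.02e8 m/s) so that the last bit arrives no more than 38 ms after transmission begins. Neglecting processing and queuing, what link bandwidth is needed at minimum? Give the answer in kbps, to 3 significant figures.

Propagation delay = 2460000 / 202000000 = 12.1782 ms.
Transmission budget = 38 − 12.1782 = 25.8218 ms.
R ≥ L / t_tx = 4100 bits / 0.0258218 s = 159 kbps.

159 kbps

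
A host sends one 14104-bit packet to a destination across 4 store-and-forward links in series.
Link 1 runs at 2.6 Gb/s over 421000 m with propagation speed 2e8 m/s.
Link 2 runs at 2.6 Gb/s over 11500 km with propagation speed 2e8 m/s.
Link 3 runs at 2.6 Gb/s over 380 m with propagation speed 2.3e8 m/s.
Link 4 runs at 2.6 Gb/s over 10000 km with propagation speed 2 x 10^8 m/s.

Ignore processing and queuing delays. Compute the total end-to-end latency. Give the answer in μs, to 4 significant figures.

Transmission delay per hop = L/R = 14104/2600000000 = 5.42462 μs; 4 hops → 21.6985 μs.
Propagation delays (d/s per hop): 2105, 57500, 1.65217, 50000 μs; sum = 109607 μs.
End-to-end = 109600 μs.

109600 μs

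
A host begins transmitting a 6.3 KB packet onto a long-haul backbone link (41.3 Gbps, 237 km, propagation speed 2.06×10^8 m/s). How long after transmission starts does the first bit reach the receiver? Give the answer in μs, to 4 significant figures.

1150 μs

First bit experiences only propagation delay: d/s = 237000/206000000 = 1150 μs.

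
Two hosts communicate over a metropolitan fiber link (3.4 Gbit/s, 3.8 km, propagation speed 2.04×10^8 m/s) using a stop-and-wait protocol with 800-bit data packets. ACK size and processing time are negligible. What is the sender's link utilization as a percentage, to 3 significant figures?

0.628 %

t_tx = L/R = 800/3400000000 = 2.35294e-07 s.
t_prop = 3800/204000000 = 1.86275e-05 s; RTT = 3.72549e-05 s.
Cycle = t_tx + RTT = 3.74902e-05 s.
Utilization = t_tx / cycle = 2.35294e-07/3.74902e-05 = 0.628 %.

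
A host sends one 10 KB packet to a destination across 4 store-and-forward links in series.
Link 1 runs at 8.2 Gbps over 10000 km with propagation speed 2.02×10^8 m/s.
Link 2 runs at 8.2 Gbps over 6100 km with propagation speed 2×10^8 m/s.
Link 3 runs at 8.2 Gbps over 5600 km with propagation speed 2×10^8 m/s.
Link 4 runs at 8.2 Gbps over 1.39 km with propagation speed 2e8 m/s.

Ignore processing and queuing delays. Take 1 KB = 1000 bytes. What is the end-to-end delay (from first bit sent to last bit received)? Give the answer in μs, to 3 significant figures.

108000 μs

L = 80000 bits.
Transmission delay per hop = L/R = 80000/8.2e+09 = 9.7561 μs; 4 hops → 39.0244 μs.
Propagation delays (d/s per hop): 49505, 30500, 28000, 6.95 μs; sum = 108012 μs.
End-to-end = 108000 μs.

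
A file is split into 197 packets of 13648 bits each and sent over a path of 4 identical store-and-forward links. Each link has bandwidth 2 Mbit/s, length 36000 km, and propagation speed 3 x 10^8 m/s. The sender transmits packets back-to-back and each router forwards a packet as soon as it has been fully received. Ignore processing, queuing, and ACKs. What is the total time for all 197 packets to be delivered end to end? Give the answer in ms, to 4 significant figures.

1845 ms

Per-hop transmission t_tx = L/R = 13648/2000000 = 6.824 ms.
Per-hop propagation t_prop = 36000000/300000000 = 120 ms.
Pipeline fill: first packet needs 4·t_tx to clear all hops; remaining 196 packets each add one t_tx.
Total = (4+197-1)·t_tx + 4·t_prop = 200·6.824 + 4·120 = 1845 ms.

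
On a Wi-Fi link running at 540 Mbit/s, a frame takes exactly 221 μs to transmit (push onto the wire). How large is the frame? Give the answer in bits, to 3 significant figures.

L = R × t_tx = 540000000 b/s × 0.000221 s = 119340 bits.

119000 bits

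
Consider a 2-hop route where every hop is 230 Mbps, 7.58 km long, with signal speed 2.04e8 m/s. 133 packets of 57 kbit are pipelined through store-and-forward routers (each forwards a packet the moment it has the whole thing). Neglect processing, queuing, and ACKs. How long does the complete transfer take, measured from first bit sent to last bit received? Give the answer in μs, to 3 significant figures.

33300 μs

Per-hop transmission t_tx = L/R = 57000/230000000 = 247.826 μs.
Per-hop propagation t_prop = 7580/204000000 = 37.1569 μs.
Pipeline fill: first packet needs 2·t_tx to clear all hops; remaining 132 packets each add one t_tx.
Total = (2+133-1)·t_tx + 2·t_prop = 134·247.826 + 2·37.1569 = 33300 μs.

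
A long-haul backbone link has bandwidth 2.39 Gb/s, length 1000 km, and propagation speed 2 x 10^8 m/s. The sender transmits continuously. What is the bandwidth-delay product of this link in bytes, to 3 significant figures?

Propagation delay = 1000000 / 200000000 = 0.005 s.
BDP = R × t_prop = 2390000000 × 0.005 = 11950000 bits.
In bytes: 11950000/8 = 1490000 bytes.

1490000 bytes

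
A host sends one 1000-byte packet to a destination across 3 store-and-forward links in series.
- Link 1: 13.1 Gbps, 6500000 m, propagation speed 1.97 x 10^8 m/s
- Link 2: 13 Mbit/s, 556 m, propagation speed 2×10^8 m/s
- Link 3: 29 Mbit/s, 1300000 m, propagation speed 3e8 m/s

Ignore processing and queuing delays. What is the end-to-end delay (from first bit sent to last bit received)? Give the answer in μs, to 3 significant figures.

38200 μs

L = 1000 × 8 = 8000 bits.
Transmission delays (L/R per hop): 0.610687, 615.385, 275.862 μs; sum = 891.857 μs.
Propagation delays (d/s per hop): 32994.9, 2.78, 4333.33 μs; sum = 37331 μs.
End-to-end = 38200 μs.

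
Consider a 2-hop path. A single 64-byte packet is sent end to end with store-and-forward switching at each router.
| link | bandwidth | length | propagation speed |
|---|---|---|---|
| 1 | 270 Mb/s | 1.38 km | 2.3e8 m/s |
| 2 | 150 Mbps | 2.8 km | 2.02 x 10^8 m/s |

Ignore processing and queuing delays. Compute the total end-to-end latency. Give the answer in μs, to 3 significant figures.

L = 64 × 8 = 512 bits.
Transmission delays (L/R per hop): 1.8963, 3.41333 μs; sum = 5.30963 μs.
Propagation delays (d/s per hop): 6, 13.8614 μs; sum = 19.8614 μs.
End-to-end = 25.2 μs.

25.2 μs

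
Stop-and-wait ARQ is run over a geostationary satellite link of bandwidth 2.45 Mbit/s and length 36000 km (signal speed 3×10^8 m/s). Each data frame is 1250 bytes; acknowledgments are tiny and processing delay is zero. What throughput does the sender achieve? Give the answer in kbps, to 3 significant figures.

41.0 kbps

t_tx = L/R = 10000/2450000 = 0.00408163 s.
t_prop = 36000000/300000000 = 0.12 s; RTT = 0.24 s.
Cycle = t_tx + RTT = 0.244082 s.
Throughput = L / cycle = 10000 / 0.244082 = 41.0 kbps.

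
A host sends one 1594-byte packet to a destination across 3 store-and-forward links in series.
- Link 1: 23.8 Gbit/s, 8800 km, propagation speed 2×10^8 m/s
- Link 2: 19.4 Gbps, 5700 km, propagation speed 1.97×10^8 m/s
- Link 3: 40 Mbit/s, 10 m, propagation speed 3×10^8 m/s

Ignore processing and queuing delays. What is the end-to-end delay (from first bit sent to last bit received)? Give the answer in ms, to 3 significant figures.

73.3 ms

L = 1594 × 8 = 12752 bits.
Transmission delays (L/R per hop): 0.000535798, 0.00065732, 0.3188 ms; sum = 0.319993 ms.
Propagation delays (d/s per hop): 44, 28.934, 3.33333e-05 ms; sum = 72.934 ms.
End-to-end = 73.3 ms.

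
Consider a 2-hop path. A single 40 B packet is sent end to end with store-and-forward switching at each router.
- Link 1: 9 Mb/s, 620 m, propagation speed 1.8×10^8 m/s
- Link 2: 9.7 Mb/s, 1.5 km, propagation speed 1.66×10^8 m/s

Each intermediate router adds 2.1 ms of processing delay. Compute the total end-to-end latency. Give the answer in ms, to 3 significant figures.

2.18 ms

L = 40 × 8 = 320 bits.
Transmission delays (L/R per hop): 0.0355556, 0.0329897 ms; sum = 0.0685452 ms.
Propagation delays (d/s per hop): 0.00344444, 0.00903614 ms; sum = 0.0124806 ms.
Processing at 1 router(s): 1 × 2.1 ms = 2.1 ms.
End-to-end = 2.18 ms.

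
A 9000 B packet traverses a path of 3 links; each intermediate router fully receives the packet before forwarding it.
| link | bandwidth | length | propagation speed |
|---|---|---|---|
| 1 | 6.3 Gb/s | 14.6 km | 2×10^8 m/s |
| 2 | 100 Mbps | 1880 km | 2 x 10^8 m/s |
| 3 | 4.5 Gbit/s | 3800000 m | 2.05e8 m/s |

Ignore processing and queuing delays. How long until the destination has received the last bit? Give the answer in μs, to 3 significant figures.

28800 μs

L = 9000 × 8 = 72000 bits.
Transmission delays (L/R per hop): 11.4286, 720, 16 μs; sum = 747.429 μs.
Propagation delays (d/s per hop): 73, 9400, 18536.6 μs; sum = 28009.6 μs.
End-to-end = 28800 μs.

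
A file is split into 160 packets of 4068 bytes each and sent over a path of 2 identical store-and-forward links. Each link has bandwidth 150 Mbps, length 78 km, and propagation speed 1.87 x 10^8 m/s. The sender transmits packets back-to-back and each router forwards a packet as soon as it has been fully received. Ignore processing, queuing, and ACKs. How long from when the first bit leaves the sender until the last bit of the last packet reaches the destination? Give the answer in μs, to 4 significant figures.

Per-hop transmission t_tx = L/R = 32544/150000000 = 216.96 μs.
Per-hop propagation t_prop = 78000/187000000 = 417.112 μs.
Pipeline fill: first packet needs 2·t_tx to clear all hops; remaining 159 packets each add one t_tx.
Total = (2+160-1)·t_tx + 2·t_prop = 161·216.96 + 2·417.112 = 35760 μs.

35760 μs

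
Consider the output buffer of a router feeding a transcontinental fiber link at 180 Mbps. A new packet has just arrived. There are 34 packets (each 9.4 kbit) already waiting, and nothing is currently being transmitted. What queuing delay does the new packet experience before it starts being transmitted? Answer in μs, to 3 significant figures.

1780 μs

Each queued packet: L/R = 9400/180000000 = 52.2222 μs.
34 queued → 1775.56 μs.
Queuing delay = 1780 μs.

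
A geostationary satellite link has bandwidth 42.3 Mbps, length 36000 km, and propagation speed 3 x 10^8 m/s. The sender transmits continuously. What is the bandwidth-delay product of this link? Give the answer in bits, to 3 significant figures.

Propagation delay = 36000000 / 300000000 = 0.12 s.
BDP = R × t_prop = 42300000 × 0.12 = 5076000 bits.

5080000 bits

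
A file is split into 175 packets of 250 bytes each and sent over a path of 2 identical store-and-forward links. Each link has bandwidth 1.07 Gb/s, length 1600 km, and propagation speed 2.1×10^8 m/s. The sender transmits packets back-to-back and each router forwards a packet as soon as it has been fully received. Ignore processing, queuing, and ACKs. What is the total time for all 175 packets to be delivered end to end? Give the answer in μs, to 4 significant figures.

15570 μs

Per-hop transmission t_tx = L/R = 2000/1.07e+09 = 1.86916 μs.
Per-hop propagation t_prop = 1600000/210000000 = 7619.05 μs.
Pipeline fill: first packet needs 2·t_tx to clear all hops; remaining 174 packets each add one t_tx.
Total = (2+175-1)·t_tx + 2·t_prop = 176·1.86916 + 2·7619.05 = 15570 μs.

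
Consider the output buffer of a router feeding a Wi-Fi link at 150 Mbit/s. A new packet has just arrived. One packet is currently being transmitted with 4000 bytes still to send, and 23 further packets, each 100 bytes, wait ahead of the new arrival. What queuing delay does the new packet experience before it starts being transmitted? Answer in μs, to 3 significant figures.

336 μs

Each queued packet: L/R = 800/150000000 = 5.33333 μs.
23 queued → 122.667 μs.
Plus remaining 32000 bits of current packet: 213.333 μs.
Queuing delay = 336 μs.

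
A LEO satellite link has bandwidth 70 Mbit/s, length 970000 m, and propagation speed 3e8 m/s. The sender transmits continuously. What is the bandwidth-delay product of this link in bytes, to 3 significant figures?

28300 bytes

Propagation delay = 970000 / 300000000 = 0.00323333 s.
BDP = R × t_prop = 70000000 × 0.00323333 = 226333 bits.
In bytes: 226333/8 = 28300 bytes.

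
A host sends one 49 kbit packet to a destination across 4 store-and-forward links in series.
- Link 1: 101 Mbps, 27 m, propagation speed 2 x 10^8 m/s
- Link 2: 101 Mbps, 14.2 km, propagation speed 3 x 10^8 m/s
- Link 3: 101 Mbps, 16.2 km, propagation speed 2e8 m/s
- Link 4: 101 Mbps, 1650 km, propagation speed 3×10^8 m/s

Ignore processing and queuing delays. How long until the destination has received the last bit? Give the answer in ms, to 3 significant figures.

L = 49000 bits.
Transmission delay per hop = L/R = 49000/101000000 = 0.485149 ms; 4 hops → 1.94059 ms.
Propagation delays (d/s per hop): 0.000135, 0.0473333, 0.081, 5.5 ms; sum = 5.62847 ms.
End-to-end = 7.57 ms.

7.57 ms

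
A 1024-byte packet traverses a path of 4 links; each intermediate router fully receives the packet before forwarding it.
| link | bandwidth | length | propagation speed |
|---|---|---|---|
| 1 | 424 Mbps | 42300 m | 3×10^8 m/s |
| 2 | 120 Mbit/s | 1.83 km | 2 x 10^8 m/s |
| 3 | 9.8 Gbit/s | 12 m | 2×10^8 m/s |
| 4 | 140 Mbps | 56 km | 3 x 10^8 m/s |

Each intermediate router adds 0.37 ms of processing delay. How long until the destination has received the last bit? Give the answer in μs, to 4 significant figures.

1594 μs

L = 1024 × 8 = 8192 bits.
Transmission delays (L/R per hop): 19.3208, 68.2667, 0.835918, 58.5143 μs; sum = 146.938 μs.
Propagation delays (d/s per hop): 141, 9.15, 0.06, 186.667 μs; sum = 336.877 μs.
Processing at 3 router(s): 3 × 0.37 ms = 1110 μs.
End-to-end = 1594 μs.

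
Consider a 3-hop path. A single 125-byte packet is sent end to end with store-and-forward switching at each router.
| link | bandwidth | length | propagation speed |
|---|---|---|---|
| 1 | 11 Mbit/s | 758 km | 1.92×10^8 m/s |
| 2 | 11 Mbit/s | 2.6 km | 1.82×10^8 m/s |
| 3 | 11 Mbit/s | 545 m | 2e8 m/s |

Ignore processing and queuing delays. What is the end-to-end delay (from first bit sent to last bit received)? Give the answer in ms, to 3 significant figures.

L = 125 × 8 = 1000 bits.
Transmission delay per hop = L/R = 1000/11000000 = 0.0909091 ms; 3 hops → 0.272727 ms.
Propagation delays (d/s per hop): 3.94792, 0.0142857, 0.002725 ms; sum = 3.96493 ms.
End-to-end = 4.24 ms.

4.24 ms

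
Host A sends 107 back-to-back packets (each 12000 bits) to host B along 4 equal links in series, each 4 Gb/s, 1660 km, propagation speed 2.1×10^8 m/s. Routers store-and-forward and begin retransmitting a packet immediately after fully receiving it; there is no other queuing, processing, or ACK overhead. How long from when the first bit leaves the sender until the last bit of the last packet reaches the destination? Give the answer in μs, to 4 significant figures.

31950 μs

Per-hop transmission t_tx = L/R = 12000/4000000000 = 3 μs.
Per-hop propagation t_prop = 1660000/210000000 = 7904.76 μs.
Pipeline fill: first packet needs 4·t_tx to clear all hops; remaining 106 packets each add one t_tx.
Total = (4+107-1)·t_tx + 4·t_prop = 110·3 + 4·7904.76 = 31950 μs.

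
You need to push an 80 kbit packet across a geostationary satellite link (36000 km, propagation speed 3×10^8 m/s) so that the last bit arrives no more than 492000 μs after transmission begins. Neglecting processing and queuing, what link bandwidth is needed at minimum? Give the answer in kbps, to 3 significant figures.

215 kbps

Propagation delay = 36000000 / 300000000 = 120000 μs.
Transmission budget = 492000 − 120000 = 372000 μs.
R ≥ L / t_tx = 80000 bits / 0.372 s = 215 kbps.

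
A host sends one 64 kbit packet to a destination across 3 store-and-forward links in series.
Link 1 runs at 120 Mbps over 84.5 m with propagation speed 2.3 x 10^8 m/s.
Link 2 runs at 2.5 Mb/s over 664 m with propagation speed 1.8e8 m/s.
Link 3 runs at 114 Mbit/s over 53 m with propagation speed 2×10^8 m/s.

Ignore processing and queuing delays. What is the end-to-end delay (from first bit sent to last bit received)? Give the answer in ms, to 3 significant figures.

26.7 ms

L = 64000 bits.
Transmission delays (L/R per hop): 0.533333, 25.6, 0.561404 ms; sum = 26.6947 ms.
Propagation delays (d/s per hop): 0.000367391, 0.00368889, 0.000265 ms; sum = 0.00432128 ms.
End-to-end = 26.7 ms.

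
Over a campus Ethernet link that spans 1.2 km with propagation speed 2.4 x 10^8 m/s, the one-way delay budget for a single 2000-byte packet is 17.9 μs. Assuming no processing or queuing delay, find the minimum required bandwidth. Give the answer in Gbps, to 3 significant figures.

L = 16000 bits.
Propagation delay = 1200 / 240000000 = 5 μs.
Transmission budget = 17.9 − 5 = 12.9 μs.
R ≥ L / t_tx = 16000 bits / 1.29e-05 s = 1.24 Gbps.

1.24 Gbps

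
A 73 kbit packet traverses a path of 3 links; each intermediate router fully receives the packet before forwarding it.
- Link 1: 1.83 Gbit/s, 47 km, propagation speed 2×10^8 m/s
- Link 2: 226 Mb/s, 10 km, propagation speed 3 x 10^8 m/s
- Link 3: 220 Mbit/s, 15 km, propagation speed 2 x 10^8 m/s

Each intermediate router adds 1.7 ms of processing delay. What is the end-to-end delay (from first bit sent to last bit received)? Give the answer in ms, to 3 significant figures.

L = 73000 bits.
Transmission delays (L/R per hop): 0.0398907, 0.323009, 0.331818 ms; sum = 0.694718 ms.
Propagation delays (d/s per hop): 0.235, 0.0333333, 0.075 ms; sum = 0.343333 ms.
Processing at 2 router(s): 2 × 1.7 ms = 3.4 ms.
End-to-end = 4.44 ms.

4.44 ms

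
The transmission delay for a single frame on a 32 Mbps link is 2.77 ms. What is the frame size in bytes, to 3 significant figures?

11100 bytes

L = R × t_tx = 32000000 b/s × 0.00277 s = 88640 bits.
In bytes: 88640 / 8 = 11100 bytes.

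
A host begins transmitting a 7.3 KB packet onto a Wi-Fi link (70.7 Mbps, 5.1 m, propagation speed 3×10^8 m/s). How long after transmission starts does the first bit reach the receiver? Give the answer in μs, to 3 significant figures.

0.0170 μs

First bit experiences only propagation delay: d/s = 5.1/300000000 = 0.0170 μs.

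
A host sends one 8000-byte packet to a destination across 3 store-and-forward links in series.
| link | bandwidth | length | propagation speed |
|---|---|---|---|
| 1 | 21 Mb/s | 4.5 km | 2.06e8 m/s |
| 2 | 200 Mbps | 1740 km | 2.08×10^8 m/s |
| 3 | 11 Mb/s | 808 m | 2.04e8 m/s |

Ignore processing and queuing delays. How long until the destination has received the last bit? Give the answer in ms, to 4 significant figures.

L = 8000 × 8 = 64000 bits.
Transmission delays (L/R per hop): 3.04762, 0.32, 5.81818 ms; sum = 9.1858 ms.
Propagation delays (d/s per hop): 0.0218447, 8.36538, 0.00396078 ms; sum = 8.39119 ms.
End-to-end = 17.58 ms.

17.58 ms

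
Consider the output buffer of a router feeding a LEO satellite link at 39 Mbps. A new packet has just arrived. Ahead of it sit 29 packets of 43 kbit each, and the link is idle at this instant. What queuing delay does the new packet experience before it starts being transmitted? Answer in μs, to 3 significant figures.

32000 μs

Each queued packet: L/R = 43000/39000000 = 1102.56 μs.
29 queued → 31974.4 μs.
Queuing delay = 32000 μs.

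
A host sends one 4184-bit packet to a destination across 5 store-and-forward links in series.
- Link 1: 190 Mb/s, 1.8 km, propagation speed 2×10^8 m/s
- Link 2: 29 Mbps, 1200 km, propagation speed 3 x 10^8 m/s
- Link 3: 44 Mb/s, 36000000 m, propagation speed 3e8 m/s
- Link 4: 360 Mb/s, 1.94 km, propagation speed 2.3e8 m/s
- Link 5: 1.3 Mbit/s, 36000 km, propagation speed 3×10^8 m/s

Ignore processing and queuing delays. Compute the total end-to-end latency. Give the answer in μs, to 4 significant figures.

247500 μs

Transmission delays (L/R per hop): 22.0211, 144.276, 95.0909, 11.6222, 3218.46 μs; sum = 3491.47 μs.
Propagation delays (d/s per hop): 9, 4000, 120000, 8.43478, 120000 μs; sum = 244017 μs.
End-to-end = 247500 μs.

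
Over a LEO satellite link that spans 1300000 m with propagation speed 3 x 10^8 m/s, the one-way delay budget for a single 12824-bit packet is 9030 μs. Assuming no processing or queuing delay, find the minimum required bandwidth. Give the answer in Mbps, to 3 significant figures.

Propagation delay = 1300000 / 300000000 = 4333.33 μs.
Transmission budget = 9030 − 4333.33 = 4696.67 μs.
R ≥ L / t_tx = 12824 bits / 0.00469667 s = 2.73 Mbps.

2.73 Mbps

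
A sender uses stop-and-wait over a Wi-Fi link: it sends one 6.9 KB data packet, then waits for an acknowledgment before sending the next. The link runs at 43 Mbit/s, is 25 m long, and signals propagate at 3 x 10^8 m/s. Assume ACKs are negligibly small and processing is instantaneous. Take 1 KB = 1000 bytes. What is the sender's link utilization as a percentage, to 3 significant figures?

100 %

t_tx = L/R = 55200/43000000 = 0.00128372 s.
t_prop = 25/300000000 = 8.33333e-08 s; RTT = 1.66667e-07 s.
Cycle = t_tx + RTT = 0.00128389 s.
Utilization = t_tx / cycle = 0.00128372/0.00128389 = 100 %.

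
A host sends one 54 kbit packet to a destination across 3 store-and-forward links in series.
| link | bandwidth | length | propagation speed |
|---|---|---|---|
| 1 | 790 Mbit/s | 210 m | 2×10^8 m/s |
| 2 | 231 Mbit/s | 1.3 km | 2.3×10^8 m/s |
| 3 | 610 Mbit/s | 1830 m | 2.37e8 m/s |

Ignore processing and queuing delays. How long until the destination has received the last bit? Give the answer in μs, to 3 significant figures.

405 μs

L = 54000 bits.
Transmission delays (L/R per hop): 68.3544, 233.766, 88.5246 μs; sum = 390.645 μs.
Propagation delays (d/s per hop): 1.05, 5.65217, 7.72152 μs; sum = 14.4237 μs.
End-to-end = 405 μs.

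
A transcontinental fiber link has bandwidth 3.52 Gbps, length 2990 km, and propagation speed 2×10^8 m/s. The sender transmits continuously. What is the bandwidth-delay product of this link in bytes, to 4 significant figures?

Propagation delay = 2990000 / 200000000 = 0.01495 s.
BDP = R × t_prop = 3520000000 × 0.01495 = 52624000 bits.
In bytes: 52624000/8 = 6578000 bytes.

6578000 bytes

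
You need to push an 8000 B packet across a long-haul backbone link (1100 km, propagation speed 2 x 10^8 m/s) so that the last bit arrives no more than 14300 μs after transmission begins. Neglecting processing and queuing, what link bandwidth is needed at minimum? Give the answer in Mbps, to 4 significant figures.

L = 64000 bits.
Propagation delay = 1100000 / 200000000 = 5500 μs.
Transmission budget = 14300 − 5500 = 8800 μs.
R ≥ L / t_tx = 64000 bits / 0.0088 s = 7.273 Mbps.

7.273 Mbps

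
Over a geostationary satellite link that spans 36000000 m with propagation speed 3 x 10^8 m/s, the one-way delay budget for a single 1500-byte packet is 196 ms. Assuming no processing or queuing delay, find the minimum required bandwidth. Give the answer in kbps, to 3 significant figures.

158 kbps

L = 12000 bits.
Propagation delay = 36000000 / 300000000 = 120 ms.
Transmission budget = 196 − 120 = 76 ms.
R ≥ L / t_tx = 12000 bits / 0.076 s = 158 kbps.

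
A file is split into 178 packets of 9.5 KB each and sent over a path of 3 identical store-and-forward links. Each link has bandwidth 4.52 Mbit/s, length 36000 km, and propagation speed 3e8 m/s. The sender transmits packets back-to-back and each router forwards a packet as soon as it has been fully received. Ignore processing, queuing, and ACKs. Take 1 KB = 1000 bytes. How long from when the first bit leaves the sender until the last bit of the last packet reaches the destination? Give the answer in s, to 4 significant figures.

3.387 s

Per-hop transmission t_tx = L/R = 76000/4520000 = 0.0168142 s.
Per-hop propagation t_prop = 36000000/300000000 = 0.12 s.
Pipeline fill: first packet needs 3·t_tx to clear all hops; remaining 177 packets each add one t_tx.
Total = (3+178-1)·t_tx + 3·t_prop = 180·0.0168142 + 3·0.12 = 3.387 s.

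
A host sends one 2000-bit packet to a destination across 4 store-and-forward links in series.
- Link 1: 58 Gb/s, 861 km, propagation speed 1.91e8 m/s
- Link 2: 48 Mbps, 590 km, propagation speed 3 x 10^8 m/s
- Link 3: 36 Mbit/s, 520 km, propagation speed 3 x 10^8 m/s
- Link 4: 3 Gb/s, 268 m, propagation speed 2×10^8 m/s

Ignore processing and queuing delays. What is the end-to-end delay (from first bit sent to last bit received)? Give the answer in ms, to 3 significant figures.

8.31 ms

Transmission delays (L/R per hop): 3.44828e-05, 0.0416667, 0.0555556, 0.000666667 ms; sum = 0.0979234 ms.
Propagation delays (d/s per hop): 4.50785, 1.96667, 1.73333, 0.00134 ms; sum = 8.20919 ms.
End-to-end = 8.31 ms.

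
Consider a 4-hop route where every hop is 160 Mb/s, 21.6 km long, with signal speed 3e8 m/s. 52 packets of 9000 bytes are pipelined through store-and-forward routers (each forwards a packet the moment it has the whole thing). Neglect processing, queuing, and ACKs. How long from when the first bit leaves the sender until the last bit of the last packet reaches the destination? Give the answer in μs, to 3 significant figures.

Per-hop transmission t_tx = L/R = 72000/160000000 = 450 μs.
Per-hop propagation t_prop = 21600/300000000 = 72 μs.
Pipeline fill: first packet needs 4·t_tx to clear all hops; remaining 51 packets each add one t_tx.
Total = (4+52-1)·t_tx + 4·t_prop = 55·450 + 4·72 = 25000 μs.

25000 μs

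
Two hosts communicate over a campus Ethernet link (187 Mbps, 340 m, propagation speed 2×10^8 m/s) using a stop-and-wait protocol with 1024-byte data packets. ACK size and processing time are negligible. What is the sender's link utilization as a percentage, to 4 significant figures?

t_tx = L/R = 8192/187000000 = 4.38075e-05 s.
t_prop = 340/200000000 = 1.7e-06 s; RTT = 3.4e-06 s.
Cycle = t_tx + RTT = 4.72075e-05 s.
Utilization = t_tx / cycle = 4.38075e-05/4.72075e-05 = 92.80 %.

92.80 %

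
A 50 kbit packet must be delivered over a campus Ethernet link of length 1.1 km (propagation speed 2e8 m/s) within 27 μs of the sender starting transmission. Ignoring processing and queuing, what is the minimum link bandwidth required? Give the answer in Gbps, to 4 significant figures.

2.326 Gbps

Propagation delay = 1100 / 200000000 = 5.5 μs.
Transmission budget = 27 − 5.5 = 21.5 μs.
R ≥ L / t_tx = 50000 bits / 2.15e-05 s = 2.326 Gbps.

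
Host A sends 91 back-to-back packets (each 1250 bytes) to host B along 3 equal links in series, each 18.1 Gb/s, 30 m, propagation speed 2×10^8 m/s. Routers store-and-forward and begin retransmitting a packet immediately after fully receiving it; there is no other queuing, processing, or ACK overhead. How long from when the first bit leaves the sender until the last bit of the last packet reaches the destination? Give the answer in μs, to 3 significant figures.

Per-hop transmission t_tx = L/R = 10000/18100000000 = 0.552486 μs.
Per-hop propagation t_prop = 30/200000000 = 0.15 μs.
Pipeline fill: first packet needs 3·t_tx to clear all hops; remaining 90 packets each add one t_tx.
Total = (3+91-1)·t_tx + 3·t_prop = 93·0.552486 + 3·0.15 = 51.8 μs.

51.8 μs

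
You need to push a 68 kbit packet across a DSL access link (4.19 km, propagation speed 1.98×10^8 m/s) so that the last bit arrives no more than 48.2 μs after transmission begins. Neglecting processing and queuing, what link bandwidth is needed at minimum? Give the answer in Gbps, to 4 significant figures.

Propagation delay = 4190 / 198000000 = 21.1616 μs.
Transmission budget = 48.2 − 21.1616 = 27.0384 μs.
R ≥ L / t_tx = 68000 bits / 2.70384e-05 s = 2.515 Gbps.

2.515 Gbps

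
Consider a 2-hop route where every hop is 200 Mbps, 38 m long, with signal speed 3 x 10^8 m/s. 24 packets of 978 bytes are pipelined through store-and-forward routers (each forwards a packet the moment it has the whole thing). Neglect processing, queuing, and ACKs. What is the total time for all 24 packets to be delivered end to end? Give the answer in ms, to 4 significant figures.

0.9783 ms

Per-hop transmission t_tx = L/R = 7824/200000000 = 0.03912 ms.
Per-hop propagation t_prop = 38/300000000 = 0.000126667 ms.
Pipeline fill: first packet needs 2·t_tx to clear all hops; remaining 23 packets each add one t_tx.
Total = (2+24-1)·t_tx + 2·t_prop = 25·0.03912 + 2·0.000126667 = 0.9783 ms.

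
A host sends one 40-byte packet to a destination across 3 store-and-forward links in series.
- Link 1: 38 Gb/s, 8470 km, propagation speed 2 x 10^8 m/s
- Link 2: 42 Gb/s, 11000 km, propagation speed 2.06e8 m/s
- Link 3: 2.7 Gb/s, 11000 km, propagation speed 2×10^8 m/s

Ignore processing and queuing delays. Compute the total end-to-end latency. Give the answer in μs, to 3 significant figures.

151000 μs

L = 40 × 8 = 320 bits.
Transmission delays (L/R per hop): 0.00842105, 0.00761905, 0.118519 μs; sum = 0.134559 μs.
Propagation delays (d/s per hop): 42350, 53398.1, 55000 μs; sum = 150748 μs.
End-to-end = 151000 μs.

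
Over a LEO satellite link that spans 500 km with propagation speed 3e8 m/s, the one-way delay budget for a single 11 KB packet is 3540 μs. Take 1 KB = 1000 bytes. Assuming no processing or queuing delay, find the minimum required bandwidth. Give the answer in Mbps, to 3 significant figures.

L = 88000 bits.
Propagation delay = 500000 / 300000000 = 1666.67 μs.
Transmission budget = 3540 − 1666.67 = 1873.33 μs.
R ≥ L / t_tx = 88000 bits / 0.00187333 s = 47.0 Mbps.

47.0 Mbps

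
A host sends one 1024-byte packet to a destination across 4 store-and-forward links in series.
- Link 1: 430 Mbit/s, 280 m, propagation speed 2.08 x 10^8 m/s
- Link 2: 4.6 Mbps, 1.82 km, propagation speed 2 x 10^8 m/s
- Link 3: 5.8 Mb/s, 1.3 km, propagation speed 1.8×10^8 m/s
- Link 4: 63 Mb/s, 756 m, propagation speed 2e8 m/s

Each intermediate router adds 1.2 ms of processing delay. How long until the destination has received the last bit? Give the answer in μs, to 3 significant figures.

6960 μs

L = 1024 × 8 = 8192 bits.
Transmission delays (L/R per hop): 19.0512, 1780.87, 1412.41, 130.032 μs; sum = 3342.37 μs.
Propagation delays (d/s per hop): 1.34615, 9.1, 7.22222, 3.78 μs; sum = 21.4484 μs.
Processing at 3 router(s): 3 × 1.2 ms = 3600 μs.
End-to-end = 6960 μs.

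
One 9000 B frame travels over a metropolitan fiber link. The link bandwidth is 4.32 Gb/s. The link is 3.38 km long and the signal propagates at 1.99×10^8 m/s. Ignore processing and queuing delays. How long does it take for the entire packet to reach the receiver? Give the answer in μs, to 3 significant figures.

L = 9000 × 8 = 72000 bits.
Transmission delay = L/R = 72000 / 4320000000 = 16.6667 μs.
Propagation delay = d/s = 3380 m / 199000000 m/s = 16.9849 μs.
Total = 33.7 μs.

33.7 μs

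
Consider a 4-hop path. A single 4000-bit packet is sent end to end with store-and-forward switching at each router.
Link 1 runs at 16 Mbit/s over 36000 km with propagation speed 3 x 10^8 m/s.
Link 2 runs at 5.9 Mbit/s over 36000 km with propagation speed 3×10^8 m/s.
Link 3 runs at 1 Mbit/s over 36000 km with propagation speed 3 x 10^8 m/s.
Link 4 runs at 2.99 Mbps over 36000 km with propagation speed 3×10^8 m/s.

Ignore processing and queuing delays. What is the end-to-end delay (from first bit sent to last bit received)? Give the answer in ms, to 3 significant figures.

486 ms

Transmission delays (L/R per hop): 0.25, 0.677966, 4, 1.33779 ms; sum = 6.26576 ms.
Propagation delays (d/s per hop): 120, 120, 120, 120 ms; sum = 480 ms.
End-to-end = 486 ms.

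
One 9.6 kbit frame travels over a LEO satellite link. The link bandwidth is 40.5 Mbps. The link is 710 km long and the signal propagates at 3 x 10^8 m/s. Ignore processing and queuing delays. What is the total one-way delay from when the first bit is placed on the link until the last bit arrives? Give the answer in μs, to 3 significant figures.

L = 9600 bits.
Transmission delay = L/R = 9600 / 40500000 = 237.037 μs.
Propagation delay = d/s = 710000 m / 300000000 m/s = 2366.67 μs.
Total = 2600 μs.

2600 μs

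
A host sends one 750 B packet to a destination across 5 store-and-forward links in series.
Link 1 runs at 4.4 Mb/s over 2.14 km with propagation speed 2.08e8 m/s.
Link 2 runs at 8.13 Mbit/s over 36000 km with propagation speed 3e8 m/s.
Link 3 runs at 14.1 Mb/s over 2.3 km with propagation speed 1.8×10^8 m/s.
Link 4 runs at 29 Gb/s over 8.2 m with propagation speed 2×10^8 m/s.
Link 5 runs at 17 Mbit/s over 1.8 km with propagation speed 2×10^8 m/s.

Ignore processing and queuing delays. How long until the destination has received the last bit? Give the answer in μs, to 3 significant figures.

L = 750 × 8 = 6000 bits.
Transmission delays (L/R per hop): 1363.64, 738.007, 425.532, 0.206897, 352.941 μs; sum = 2880.32 μs.
Propagation delays (d/s per hop): 10.2885, 120000, 12.7778, 0.041, 9 μs; sum = 120032 μs.
End-to-end = 123000 μs.

123000 μs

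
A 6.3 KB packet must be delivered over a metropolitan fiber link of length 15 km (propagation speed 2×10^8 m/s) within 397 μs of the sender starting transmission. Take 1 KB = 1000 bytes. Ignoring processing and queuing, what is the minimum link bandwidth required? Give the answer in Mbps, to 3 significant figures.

157 Mbps

L = 50400 bits.
Propagation delay = 15000 / 200000000 = 75 μs.
Transmission budget = 397 − 75 = 322 μs.
R ≥ L / t_tx = 50400 bits / 0.000322 s = 157 Mbps.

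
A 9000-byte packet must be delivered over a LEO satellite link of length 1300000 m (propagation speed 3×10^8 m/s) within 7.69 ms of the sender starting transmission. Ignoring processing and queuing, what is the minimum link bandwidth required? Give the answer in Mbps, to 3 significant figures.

L = 72000 bits.
Propagation delay = 1300000 / 300000000 = 4.33333 ms.
Transmission budget = 7.69 − 4.33333 = 3.35667 ms.
R ≥ L / t_tx = 72000 bits / 0.00335667 s = 21.4 Mbps.

21.4 Mbps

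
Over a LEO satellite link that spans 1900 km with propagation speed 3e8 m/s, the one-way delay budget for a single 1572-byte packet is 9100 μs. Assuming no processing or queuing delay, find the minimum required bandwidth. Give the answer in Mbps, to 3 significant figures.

4.55 Mbps

L = 12576 bits.
Propagation delay = 1900000 / 300000000 = 6333.33 μs.
Transmission budget = 9100 − 6333.33 = 2766.67 μs.
R ≥ L / t_tx = 12576 bits / 0.00276667 s = 4.55 Mbps.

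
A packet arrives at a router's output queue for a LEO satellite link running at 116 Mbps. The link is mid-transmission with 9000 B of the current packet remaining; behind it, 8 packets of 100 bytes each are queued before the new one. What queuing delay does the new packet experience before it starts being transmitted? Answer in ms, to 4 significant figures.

0.6759 ms

Each queued packet: L/R = 800/116000000 = 0.00689655 ms.
8 queued → 0.0551724 ms.
Plus remaining 72000 bits of current packet: 0.62069 ms.
Queuing delay = 0.6759 ms.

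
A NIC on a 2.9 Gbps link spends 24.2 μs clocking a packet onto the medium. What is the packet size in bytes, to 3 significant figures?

L = R × t_tx = 2900000000 b/s × 2.42e-05 s = 70180 bits.
In bytes: 70180 / 8 = 8770 bytes.

8770 bytes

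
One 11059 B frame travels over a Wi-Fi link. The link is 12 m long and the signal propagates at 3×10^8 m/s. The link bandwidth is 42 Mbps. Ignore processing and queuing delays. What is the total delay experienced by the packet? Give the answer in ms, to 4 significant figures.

L = 11059 × 8 = 88472 bits.
Transmission delay = L/R = 88472 / 42000000 = 2.10648 ms.
Propagation delay = d/s = 12 m / 300000000 m/s = 4e-05 ms.
Total = 2.107 ms.

2.107 ms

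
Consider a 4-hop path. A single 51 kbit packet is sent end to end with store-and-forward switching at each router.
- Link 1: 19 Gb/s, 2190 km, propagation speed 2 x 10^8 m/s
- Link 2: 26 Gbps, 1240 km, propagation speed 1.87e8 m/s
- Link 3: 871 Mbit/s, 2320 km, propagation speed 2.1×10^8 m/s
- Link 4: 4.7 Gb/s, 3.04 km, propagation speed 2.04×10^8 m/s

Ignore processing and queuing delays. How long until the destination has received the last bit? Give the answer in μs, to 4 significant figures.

L = 51000 bits.
Transmission delays (L/R per hop): 2.68421, 1.96154, 58.5534, 10.8511 μs; sum = 74.0502 μs.
Propagation delays (d/s per hop): 10950, 6631.02, 11047.6, 14.902 μs; sum = 28643.5 μs.
End-to-end = 28720 μs.

28720 μs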